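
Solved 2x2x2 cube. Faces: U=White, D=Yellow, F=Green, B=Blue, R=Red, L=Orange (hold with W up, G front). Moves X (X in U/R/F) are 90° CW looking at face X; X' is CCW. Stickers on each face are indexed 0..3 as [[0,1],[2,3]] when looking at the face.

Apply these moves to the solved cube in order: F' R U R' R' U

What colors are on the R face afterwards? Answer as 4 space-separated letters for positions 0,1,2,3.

After move 1 (F'): F=GGGG U=WWRR R=YRYR D=OOYY L=OWOW
After move 2 (R): R=YYRR U=WGRG F=GOGY D=OBYB B=RBWB
After move 3 (U): U=RWGG F=YYGY R=RBRR B=OWWB L=GOOW
After move 4 (R'): R=BRRR U=RWGO F=YWGG D=OYYY B=BWBB
After move 5 (R'): R=RRBR U=RBGB F=YWGO D=OWYG B=YWYB
After move 6 (U): U=GRBB F=RRGO R=YWBR B=GOYB L=YWOW
Query: R face = YWBR

Answer: Y W B R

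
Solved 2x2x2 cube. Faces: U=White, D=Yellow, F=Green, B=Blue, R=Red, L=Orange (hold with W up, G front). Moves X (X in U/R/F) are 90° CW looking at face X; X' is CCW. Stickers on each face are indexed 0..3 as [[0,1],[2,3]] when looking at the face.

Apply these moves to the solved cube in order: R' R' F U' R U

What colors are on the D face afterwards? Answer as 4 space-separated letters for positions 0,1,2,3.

After move 1 (R'): R=RRRR U=WBWB F=GWGW D=YGYG B=YBYB
After move 2 (R'): R=RRRR U=WYWY F=GBGB D=YWYW B=GBGB
After move 3 (F): F=GGBB U=WYOO R=WRYR D=RRYW L=OYOW
After move 4 (U'): U=YOWO F=OYBB R=GGYR B=WRGB L=GBOW
After move 5 (R): R=YGRG U=YYWB F=ORBW D=RGYW B=OROB
After move 6 (U): U=WYBY F=YGBW R=ORRG B=GBOB L=OROW
Query: D face = RGYW

Answer: R G Y W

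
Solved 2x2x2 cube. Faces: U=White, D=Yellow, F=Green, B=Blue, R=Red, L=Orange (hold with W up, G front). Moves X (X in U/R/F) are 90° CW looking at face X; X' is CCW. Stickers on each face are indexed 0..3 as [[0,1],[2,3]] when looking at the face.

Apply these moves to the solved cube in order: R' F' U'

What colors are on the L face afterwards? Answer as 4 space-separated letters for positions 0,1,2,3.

Answer: Y B O W

Derivation:
After move 1 (R'): R=RRRR U=WBWB F=GWGW D=YGYG B=YBYB
After move 2 (F'): F=WWGG U=WBRR R=GRYR D=OOYG L=OBOW
After move 3 (U'): U=BRWR F=OBGG R=WWYR B=GRYB L=YBOW
Query: L face = YBOW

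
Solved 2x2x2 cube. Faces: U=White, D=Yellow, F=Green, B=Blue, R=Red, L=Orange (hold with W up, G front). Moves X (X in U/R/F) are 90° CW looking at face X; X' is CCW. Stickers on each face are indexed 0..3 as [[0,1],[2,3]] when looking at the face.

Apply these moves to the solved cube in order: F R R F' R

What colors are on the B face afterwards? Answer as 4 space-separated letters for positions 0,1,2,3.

After move 1 (F): F=GGGG U=WWOO R=WRWR D=RRYY L=OYOY
After move 2 (R): R=WWRR U=WGOG F=GRGY D=RBYB B=OBWB
After move 3 (R): R=RWRW U=WROY F=GBGB D=RWYO B=GBGB
After move 4 (F'): F=BBGG U=WRRR R=WWRW D=YYYO L=OYOO
After move 5 (R): R=RWWW U=WBRG F=BYGO D=YGYG B=RBRB
Query: B face = RBRB

Answer: R B R B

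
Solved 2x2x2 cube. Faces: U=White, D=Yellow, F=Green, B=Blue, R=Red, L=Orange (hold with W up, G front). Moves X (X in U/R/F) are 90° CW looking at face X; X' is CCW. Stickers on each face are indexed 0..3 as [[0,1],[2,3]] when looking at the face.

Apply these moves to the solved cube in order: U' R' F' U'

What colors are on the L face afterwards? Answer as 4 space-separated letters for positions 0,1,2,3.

After move 1 (U'): U=WWWW F=OOGG R=GGRR B=RRBB L=BBOO
After move 2 (R'): R=GRGR U=WBWR F=OWGW D=YOYG B=YRYB
After move 3 (F'): F=WWOG U=WBGG R=ORYR D=BOYG L=BROW
After move 4 (U'): U=BGWG F=BROG R=WWYR B=ORYB L=YROW
Query: L face = YROW

Answer: Y R O W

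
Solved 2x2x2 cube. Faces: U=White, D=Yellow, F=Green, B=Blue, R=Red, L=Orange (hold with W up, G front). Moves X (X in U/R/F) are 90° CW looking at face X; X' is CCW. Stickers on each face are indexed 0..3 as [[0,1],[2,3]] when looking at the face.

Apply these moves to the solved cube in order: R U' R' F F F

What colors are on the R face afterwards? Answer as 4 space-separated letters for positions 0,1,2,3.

Answer: O R Y R

Derivation:
After move 1 (R): R=RRRR U=WGWG F=GYGY D=YBYB B=WBWB
After move 2 (U'): U=GGWW F=OOGY R=GYRR B=RRWB L=WBOO
After move 3 (R'): R=YRGR U=GWWR F=OGGW D=YOYY B=BRBB
After move 4 (F): F=GOWG U=GWOB R=WRRR D=GYYY L=WYOO
After move 5 (F): F=WGGO U=GWOY R=ORBR D=RWYY L=WGOY
After move 6 (F): F=GWOG U=GWYG R=ORYR D=BOYY L=WROW
Query: R face = ORYR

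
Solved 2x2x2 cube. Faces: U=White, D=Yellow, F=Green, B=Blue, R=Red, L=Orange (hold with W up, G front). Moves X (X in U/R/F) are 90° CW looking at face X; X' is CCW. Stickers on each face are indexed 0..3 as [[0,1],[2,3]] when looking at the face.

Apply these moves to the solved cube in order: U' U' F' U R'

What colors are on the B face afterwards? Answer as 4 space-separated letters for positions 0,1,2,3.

Answer: Y W O B

Derivation:
After move 1 (U'): U=WWWW F=OOGG R=GGRR B=RRBB L=BBOO
After move 2 (U'): U=WWWW F=BBGG R=OORR B=GGBB L=RROO
After move 3 (F'): F=BGBG U=WWOR R=YOYR D=ROYY L=RWOW
After move 4 (U): U=OWRW F=YOBG R=GGYR B=RWBB L=BGOW
After move 5 (R'): R=GRGY U=OBRR F=YWBW D=ROYG B=YWOB
Query: B face = YWOB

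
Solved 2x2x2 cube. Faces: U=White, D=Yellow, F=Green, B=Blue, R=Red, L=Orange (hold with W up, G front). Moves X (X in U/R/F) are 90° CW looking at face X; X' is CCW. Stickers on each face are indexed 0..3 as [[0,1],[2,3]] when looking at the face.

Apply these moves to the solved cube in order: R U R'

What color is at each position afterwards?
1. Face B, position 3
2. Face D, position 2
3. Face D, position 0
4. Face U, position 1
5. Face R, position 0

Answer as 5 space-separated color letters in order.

After move 1 (R): R=RRRR U=WGWG F=GYGY D=YBYB B=WBWB
After move 2 (U): U=WWGG F=RRGY R=WBRR B=OOWB L=GYOO
After move 3 (R'): R=BRWR U=WWGO F=RWGG D=YRYY B=BOBB
Query 1: B[3] = B
Query 2: D[2] = Y
Query 3: D[0] = Y
Query 4: U[1] = W
Query 5: R[0] = B

Answer: B Y Y W B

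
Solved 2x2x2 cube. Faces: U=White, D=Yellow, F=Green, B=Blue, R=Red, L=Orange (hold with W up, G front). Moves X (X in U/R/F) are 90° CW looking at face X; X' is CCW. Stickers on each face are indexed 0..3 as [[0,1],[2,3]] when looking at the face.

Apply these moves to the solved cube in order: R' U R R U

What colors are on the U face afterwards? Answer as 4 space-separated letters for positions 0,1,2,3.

After move 1 (R'): R=RRRR U=WBWB F=GWGW D=YGYG B=YBYB
After move 2 (U): U=WWBB F=RRGW R=YBRR B=OOYB L=GWOO
After move 3 (R): R=RYRB U=WRBW F=RGGG D=YYYO B=BOWB
After move 4 (R): R=RRBY U=WGBG F=RYGO D=YWYB B=WORB
After move 5 (U): U=BWGG F=RRGO R=WOBY B=GWRB L=RYOO
Query: U face = BWGG

Answer: B W G G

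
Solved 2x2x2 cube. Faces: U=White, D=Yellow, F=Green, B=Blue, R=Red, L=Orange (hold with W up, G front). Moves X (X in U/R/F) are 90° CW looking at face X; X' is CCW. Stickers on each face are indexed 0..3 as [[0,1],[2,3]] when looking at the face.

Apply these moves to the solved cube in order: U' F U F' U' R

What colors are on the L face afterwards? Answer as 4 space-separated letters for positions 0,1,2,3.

After move 1 (U'): U=WWWW F=OOGG R=GGRR B=RRBB L=BBOO
After move 2 (F): F=GOGO U=WWOB R=WGWR D=RGYY L=BYOY
After move 3 (U): U=OWBW F=WGGO R=RRWR B=BYBB L=GOOY
After move 4 (F'): F=GOWG U=OWRW R=GRRR D=OYYY L=GWOB
After move 5 (U'): U=WWOR F=GWWG R=GORR B=GRBB L=BYOB
After move 6 (R): R=RGRO U=WWOG F=GYWY D=OBYG B=RRWB
Query: L face = BYOB

Answer: B Y O B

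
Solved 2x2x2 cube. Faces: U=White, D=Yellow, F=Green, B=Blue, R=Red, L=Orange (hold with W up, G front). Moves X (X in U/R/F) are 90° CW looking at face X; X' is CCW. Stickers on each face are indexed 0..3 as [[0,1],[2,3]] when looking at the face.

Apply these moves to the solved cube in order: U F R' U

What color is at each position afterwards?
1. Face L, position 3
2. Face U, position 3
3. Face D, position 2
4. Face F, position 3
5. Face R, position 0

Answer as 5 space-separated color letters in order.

After move 1 (U): U=WWWW F=RRGG R=BBRR B=OOBB L=GGOO
After move 2 (F): F=GRGR U=WWOG R=WBWR D=RBYY L=GYOY
After move 3 (R'): R=BRWW U=WBOO F=GWGG D=RRYR B=YOBB
After move 4 (U): U=OWOB F=BRGG R=YOWW B=GYBB L=GWOY
Query 1: L[3] = Y
Query 2: U[3] = B
Query 3: D[2] = Y
Query 4: F[3] = G
Query 5: R[0] = Y

Answer: Y B Y G Y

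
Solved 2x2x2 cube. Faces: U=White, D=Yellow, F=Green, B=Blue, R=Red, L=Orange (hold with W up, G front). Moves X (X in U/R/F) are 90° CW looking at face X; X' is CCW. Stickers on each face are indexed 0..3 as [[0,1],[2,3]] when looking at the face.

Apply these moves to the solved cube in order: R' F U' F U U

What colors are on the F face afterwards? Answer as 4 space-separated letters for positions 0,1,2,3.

After move 1 (R'): R=RRRR U=WBWB F=GWGW D=YGYG B=YBYB
After move 2 (F): F=GGWW U=WBOO R=WRBR D=RRYG L=OYOG
After move 3 (U'): U=BOWO F=OYWW R=GGBR B=WRYB L=YBOG
After move 4 (F): F=WOWY U=BOGB R=WGOR D=BGYG L=YROR
After move 5 (U): U=GBBO F=WGWY R=WROR B=YRYB L=WOOR
After move 6 (U): U=BGOB F=WRWY R=YROR B=WOYB L=WGOR
Query: F face = WRWY

Answer: W R W Y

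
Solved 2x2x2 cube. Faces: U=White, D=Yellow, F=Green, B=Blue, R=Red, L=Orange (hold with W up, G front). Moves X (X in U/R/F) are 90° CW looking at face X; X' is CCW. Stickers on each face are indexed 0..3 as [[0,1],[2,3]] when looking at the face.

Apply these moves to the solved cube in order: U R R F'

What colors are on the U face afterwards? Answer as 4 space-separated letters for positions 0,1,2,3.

Answer: W Y R B

Derivation:
After move 1 (U): U=WWWW F=RRGG R=BBRR B=OOBB L=GGOO
After move 2 (R): R=RBRB U=WRWG F=RYGY D=YBYO B=WOWB
After move 3 (R): R=RRBB U=WYWY F=RBGO D=YWYW B=GORB
After move 4 (F'): F=BORG U=WYRB R=WRYB D=GOYW L=GYOW
Query: U face = WYRB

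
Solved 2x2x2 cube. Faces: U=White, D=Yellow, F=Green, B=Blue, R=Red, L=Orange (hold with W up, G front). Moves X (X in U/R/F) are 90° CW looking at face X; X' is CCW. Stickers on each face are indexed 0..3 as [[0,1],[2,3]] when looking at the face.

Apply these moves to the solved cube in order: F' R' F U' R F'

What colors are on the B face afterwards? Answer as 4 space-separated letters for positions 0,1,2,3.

Answer: W R W B

Derivation:
After move 1 (F'): F=GGGG U=WWRR R=YRYR D=OOYY L=OWOW
After move 2 (R'): R=RRYY U=WBRB F=GWGR D=OGYG B=YBOB
After move 3 (F): F=GGRW U=WBWW R=RRBY D=YRYG L=OOOG
After move 4 (U'): U=BWWW F=OORW R=GGBY B=RROB L=YBOG
After move 5 (R): R=BGYG U=BOWW F=ORRG D=YOYR B=WRWB
After move 6 (F'): F=RGOR U=BOBY R=OGYG D=BGYR L=YWOW
Query: B face = WRWB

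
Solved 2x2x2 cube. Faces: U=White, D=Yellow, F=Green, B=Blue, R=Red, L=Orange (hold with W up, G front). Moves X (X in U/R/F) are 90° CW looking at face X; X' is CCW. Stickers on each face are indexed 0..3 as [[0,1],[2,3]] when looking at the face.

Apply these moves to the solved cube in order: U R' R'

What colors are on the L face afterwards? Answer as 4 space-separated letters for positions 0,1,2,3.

After move 1 (U): U=WWWW F=RRGG R=BBRR B=OOBB L=GGOO
After move 2 (R'): R=BRBR U=WBWO F=RWGW D=YRYG B=YOYB
After move 3 (R'): R=RRBB U=WYWY F=RBGO D=YWYW B=GORB
Query: L face = GGOO

Answer: G G O O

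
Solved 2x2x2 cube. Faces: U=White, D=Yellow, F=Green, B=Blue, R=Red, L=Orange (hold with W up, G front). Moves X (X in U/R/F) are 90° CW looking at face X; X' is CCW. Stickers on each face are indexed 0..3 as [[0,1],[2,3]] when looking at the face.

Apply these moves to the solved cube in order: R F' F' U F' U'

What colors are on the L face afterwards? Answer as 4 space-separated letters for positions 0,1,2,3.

After move 1 (R): R=RRRR U=WGWG F=GYGY D=YBYB B=WBWB
After move 2 (F'): F=YYGG U=WGRR R=BRYR D=OOYB L=OGOW
After move 3 (F'): F=YGYG U=WGBY R=OROR D=GWYB L=OROR
After move 4 (U): U=BWYG F=ORYG R=WBOR B=ORWB L=YGOR
After move 5 (F'): F=RGOY U=BWWO R=WBGR D=GRYB L=YGOY
After move 6 (U'): U=WOBW F=YGOY R=RGGR B=WBWB L=OROY
Query: L face = OROY

Answer: O R O Y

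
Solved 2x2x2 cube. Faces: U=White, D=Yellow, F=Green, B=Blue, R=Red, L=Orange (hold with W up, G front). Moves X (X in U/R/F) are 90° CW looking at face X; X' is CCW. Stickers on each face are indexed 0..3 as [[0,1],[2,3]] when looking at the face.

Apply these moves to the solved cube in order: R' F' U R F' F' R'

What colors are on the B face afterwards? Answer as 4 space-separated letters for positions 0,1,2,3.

After move 1 (R'): R=RRRR U=WBWB F=GWGW D=YGYG B=YBYB
After move 2 (F'): F=WWGG U=WBRR R=GRYR D=OOYG L=OBOW
After move 3 (U): U=RWRB F=GRGG R=YBYR B=OBYB L=WWOW
After move 4 (R): R=YYRB U=RRRG F=GOGG D=OYYO B=BBWB
After move 5 (F'): F=OGGG U=RRYR R=YYOB D=WWYO L=WGOR
After move 6 (F'): F=GGOG U=RRYO R=WYWB D=GRYO L=WROY
After move 7 (R'): R=YBWW U=RWYB F=GROO D=GGYG B=OBRB
Query: B face = OBRB

Answer: O B R B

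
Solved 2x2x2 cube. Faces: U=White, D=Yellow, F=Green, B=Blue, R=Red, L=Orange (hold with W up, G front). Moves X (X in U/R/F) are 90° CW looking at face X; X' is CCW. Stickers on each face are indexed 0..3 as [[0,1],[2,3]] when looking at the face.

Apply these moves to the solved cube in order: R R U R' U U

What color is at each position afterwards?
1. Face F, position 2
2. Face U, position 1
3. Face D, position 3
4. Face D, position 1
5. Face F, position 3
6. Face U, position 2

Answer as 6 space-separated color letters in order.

Answer: G Y B R Y G

Derivation:
After move 1 (R): R=RRRR U=WGWG F=GYGY D=YBYB B=WBWB
After move 2 (R): R=RRRR U=WYWY F=GBGB D=YWYW B=GBGB
After move 3 (U): U=WWYY F=RRGB R=GBRR B=OOGB L=GBOO
After move 4 (R'): R=BRGR U=WGYO F=RWGY D=YRYB B=WOWB
After move 5 (U): U=YWOG F=BRGY R=WOGR B=GBWB L=RWOO
After move 6 (U): U=OYGW F=WOGY R=GBGR B=RWWB L=BROO
Query 1: F[2] = G
Query 2: U[1] = Y
Query 3: D[3] = B
Query 4: D[1] = R
Query 5: F[3] = Y
Query 6: U[2] = G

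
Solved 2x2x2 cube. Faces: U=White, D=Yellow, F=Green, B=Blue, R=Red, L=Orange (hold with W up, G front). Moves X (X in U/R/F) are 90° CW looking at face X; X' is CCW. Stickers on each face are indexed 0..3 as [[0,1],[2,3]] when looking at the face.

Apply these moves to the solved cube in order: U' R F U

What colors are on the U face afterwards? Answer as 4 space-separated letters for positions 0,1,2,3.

After move 1 (U'): U=WWWW F=OOGG R=GGRR B=RRBB L=BBOO
After move 2 (R): R=RGRG U=WOWG F=OYGY D=YBYR B=WRWB
After move 3 (F): F=GOYY U=WOOB R=WGGG D=RRYR L=BYOB
After move 4 (U): U=OWBO F=WGYY R=WRGG B=BYWB L=GOOB
Query: U face = OWBO

Answer: O W B O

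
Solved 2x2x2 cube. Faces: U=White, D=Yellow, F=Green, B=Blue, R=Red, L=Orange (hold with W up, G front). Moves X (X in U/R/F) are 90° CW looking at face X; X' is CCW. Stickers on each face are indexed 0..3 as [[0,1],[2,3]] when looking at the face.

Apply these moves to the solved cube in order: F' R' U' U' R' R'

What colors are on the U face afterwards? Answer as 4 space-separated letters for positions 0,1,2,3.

After move 1 (F'): F=GGGG U=WWRR R=YRYR D=OOYY L=OWOW
After move 2 (R'): R=RRYY U=WBRB F=GWGR D=OGYG B=YBOB
After move 3 (U'): U=BBWR F=OWGR R=GWYY B=RROB L=YBOW
After move 4 (U'): U=BRBW F=YBGR R=OWYY B=GWOB L=RROW
After move 5 (R'): R=WYOY U=BOBG F=YRGW D=OBYR B=GWGB
After move 6 (R'): R=YYWO U=BGBG F=YOGG D=ORYW B=RWBB
Query: U face = BGBG

Answer: B G B G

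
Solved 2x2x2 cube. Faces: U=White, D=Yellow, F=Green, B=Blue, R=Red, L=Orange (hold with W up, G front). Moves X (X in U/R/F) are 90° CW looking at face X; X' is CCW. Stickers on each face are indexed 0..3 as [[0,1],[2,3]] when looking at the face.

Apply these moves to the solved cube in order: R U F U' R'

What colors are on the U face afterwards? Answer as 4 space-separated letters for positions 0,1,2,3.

After move 1 (R): R=RRRR U=WGWG F=GYGY D=YBYB B=WBWB
After move 2 (U): U=WWGG F=RRGY R=WBRR B=OOWB L=GYOO
After move 3 (F): F=GRYR U=WWOY R=GBGR D=RWYB L=GYOB
After move 4 (U'): U=WYWO F=GYYR R=GRGR B=GBWB L=OOOB
After move 5 (R'): R=RRGG U=WWWG F=GYYO D=RYYR B=BBWB
Query: U face = WWWG

Answer: W W W G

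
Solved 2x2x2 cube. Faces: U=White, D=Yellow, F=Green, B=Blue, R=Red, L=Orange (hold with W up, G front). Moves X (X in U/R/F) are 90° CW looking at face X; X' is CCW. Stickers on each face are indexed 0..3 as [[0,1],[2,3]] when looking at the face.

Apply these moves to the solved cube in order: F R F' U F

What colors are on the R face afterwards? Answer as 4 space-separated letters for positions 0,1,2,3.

Answer: R B G R

Derivation:
After move 1 (F): F=GGGG U=WWOO R=WRWR D=RRYY L=OYOY
After move 2 (R): R=WWRR U=WGOG F=GRGY D=RBYB B=OBWB
After move 3 (F'): F=RYGG U=WGWR R=BWRR D=YYYB L=OGOO
After move 4 (U): U=WWRG F=BWGG R=OBRR B=OGWB L=RYOO
After move 5 (F): F=GBGW U=WWOY R=RBGR D=ROYB L=RYOY
Query: R face = RBGR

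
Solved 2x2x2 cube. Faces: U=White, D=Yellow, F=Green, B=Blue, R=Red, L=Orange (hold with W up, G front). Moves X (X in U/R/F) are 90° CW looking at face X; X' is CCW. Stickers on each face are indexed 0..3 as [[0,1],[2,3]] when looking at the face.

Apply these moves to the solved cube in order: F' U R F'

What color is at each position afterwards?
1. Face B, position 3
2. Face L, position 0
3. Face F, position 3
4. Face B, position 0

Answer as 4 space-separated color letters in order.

After move 1 (F'): F=GGGG U=WWRR R=YRYR D=OOYY L=OWOW
After move 2 (U): U=RWRW F=YRGG R=BBYR B=OWBB L=GGOW
After move 3 (R): R=YBRB U=RRRG F=YOGY D=OBYO B=WWWB
After move 4 (F'): F=OYYG U=RRYR R=BBOB D=GWYO L=GGOR
Query 1: B[3] = B
Query 2: L[0] = G
Query 3: F[3] = G
Query 4: B[0] = W

Answer: B G G W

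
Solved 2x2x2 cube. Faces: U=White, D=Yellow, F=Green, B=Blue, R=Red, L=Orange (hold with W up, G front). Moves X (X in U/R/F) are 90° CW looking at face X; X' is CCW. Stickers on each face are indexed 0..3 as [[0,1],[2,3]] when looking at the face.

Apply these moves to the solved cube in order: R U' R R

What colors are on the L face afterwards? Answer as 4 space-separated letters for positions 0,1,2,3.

After move 1 (R): R=RRRR U=WGWG F=GYGY D=YBYB B=WBWB
After move 2 (U'): U=GGWW F=OOGY R=GYRR B=RRWB L=WBOO
After move 3 (R): R=RGRY U=GOWY F=OBGB D=YWYR B=WRGB
After move 4 (R): R=RRYG U=GBWB F=OWGR D=YGYW B=YROB
Query: L face = WBOO

Answer: W B O O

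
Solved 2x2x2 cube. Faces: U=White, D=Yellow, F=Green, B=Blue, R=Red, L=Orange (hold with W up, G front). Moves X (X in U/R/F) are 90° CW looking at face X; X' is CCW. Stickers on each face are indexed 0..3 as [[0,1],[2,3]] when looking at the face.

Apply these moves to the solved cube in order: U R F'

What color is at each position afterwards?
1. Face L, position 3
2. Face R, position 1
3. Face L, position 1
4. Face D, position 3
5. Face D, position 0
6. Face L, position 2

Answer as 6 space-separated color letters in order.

After move 1 (U): U=WWWW F=RRGG R=BBRR B=OOBB L=GGOO
After move 2 (R): R=RBRB U=WRWG F=RYGY D=YBYO B=WOWB
After move 3 (F'): F=YYRG U=WRRR R=BBYB D=GOYO L=GGOW
Query 1: L[3] = W
Query 2: R[1] = B
Query 3: L[1] = G
Query 4: D[3] = O
Query 5: D[0] = G
Query 6: L[2] = O

Answer: W B G O G O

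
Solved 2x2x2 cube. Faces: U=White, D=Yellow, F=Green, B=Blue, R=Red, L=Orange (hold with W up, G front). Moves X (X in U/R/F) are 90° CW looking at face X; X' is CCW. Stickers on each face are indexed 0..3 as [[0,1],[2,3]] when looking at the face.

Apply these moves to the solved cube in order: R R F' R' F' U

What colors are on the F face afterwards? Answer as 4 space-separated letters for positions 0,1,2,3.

Answer: B R B G

Derivation:
After move 1 (R): R=RRRR U=WGWG F=GYGY D=YBYB B=WBWB
After move 2 (R): R=RRRR U=WYWY F=GBGB D=YWYW B=GBGB
After move 3 (F'): F=BBGG U=WYRR R=WRYR D=OOYW L=OYOW
After move 4 (R'): R=RRWY U=WGRG F=BYGR D=OBYG B=WBOB
After move 5 (F'): F=YRBG U=WGRW R=BROY D=YWYG L=OGOR
After move 6 (U): U=RWWG F=BRBG R=WBOY B=OGOB L=YROR
Query: F face = BRBG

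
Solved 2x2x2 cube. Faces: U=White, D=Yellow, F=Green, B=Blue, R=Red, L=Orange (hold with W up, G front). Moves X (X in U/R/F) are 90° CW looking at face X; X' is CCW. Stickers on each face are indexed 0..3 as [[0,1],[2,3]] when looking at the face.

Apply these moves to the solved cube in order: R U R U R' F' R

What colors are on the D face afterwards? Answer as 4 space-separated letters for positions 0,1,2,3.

After move 1 (R): R=RRRR U=WGWG F=GYGY D=YBYB B=WBWB
After move 2 (U): U=WWGG F=RRGY R=WBRR B=OOWB L=GYOO
After move 3 (R): R=RWRB U=WRGY F=RBGB D=YWYO B=GOWB
After move 4 (U): U=GWYR F=RWGB R=GORB B=GYWB L=RBOO
After move 5 (R'): R=OBGR U=GWYG F=RWGR D=YWYB B=OYWB
After move 6 (F'): F=WRRG U=GWOG R=WBYR D=BOYB L=RGOY
After move 7 (R): R=YWRB U=GROG F=WORB D=BWYO B=GYWB
Query: D face = BWYO

Answer: B W Y O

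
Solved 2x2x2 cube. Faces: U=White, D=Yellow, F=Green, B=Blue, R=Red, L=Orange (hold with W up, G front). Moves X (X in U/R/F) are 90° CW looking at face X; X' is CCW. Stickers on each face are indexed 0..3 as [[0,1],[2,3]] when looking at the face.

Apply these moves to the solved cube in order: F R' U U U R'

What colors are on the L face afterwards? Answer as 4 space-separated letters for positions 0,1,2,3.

After move 1 (F): F=GGGG U=WWOO R=WRWR D=RRYY L=OYOY
After move 2 (R'): R=RRWW U=WBOB F=GWGO D=RGYG B=YBRB
After move 3 (U): U=OWBB F=RRGO R=YBWW B=OYRB L=GWOY
After move 4 (U): U=BOBW F=YBGO R=OYWW B=GWRB L=RROY
After move 5 (U): U=BBWO F=OYGO R=GWWW B=RRRB L=YBOY
After move 6 (R'): R=WWGW U=BRWR F=OBGO D=RYYO B=GRGB
Query: L face = YBOY

Answer: Y B O Y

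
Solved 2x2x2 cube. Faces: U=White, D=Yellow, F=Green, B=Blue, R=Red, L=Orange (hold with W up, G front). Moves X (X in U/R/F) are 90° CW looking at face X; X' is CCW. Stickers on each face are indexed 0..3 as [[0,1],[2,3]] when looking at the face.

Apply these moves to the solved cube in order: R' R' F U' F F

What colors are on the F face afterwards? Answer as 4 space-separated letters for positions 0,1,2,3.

After move 1 (R'): R=RRRR U=WBWB F=GWGW D=YGYG B=YBYB
After move 2 (R'): R=RRRR U=WYWY F=GBGB D=YWYW B=GBGB
After move 3 (F): F=GGBB U=WYOO R=WRYR D=RRYW L=OYOW
After move 4 (U'): U=YOWO F=OYBB R=GGYR B=WRGB L=GBOW
After move 5 (F): F=BOBY U=YOWB R=WGOR D=YGYW L=GROR
After move 6 (F): F=BBYO U=YORR R=WGBR D=OWYW L=GYOG
Query: F face = BBYO

Answer: B B Y O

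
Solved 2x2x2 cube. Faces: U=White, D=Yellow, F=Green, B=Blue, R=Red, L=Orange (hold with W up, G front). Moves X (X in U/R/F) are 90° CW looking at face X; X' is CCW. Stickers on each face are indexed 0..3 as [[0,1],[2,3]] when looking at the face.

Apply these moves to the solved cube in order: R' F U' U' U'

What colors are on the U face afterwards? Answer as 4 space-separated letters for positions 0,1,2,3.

Answer: O W O B

Derivation:
After move 1 (R'): R=RRRR U=WBWB F=GWGW D=YGYG B=YBYB
After move 2 (F): F=GGWW U=WBOO R=WRBR D=RRYG L=OYOG
After move 3 (U'): U=BOWO F=OYWW R=GGBR B=WRYB L=YBOG
After move 4 (U'): U=OOBW F=YBWW R=OYBR B=GGYB L=WROG
After move 5 (U'): U=OWOB F=WRWW R=YBBR B=OYYB L=GGOG
Query: U face = OWOB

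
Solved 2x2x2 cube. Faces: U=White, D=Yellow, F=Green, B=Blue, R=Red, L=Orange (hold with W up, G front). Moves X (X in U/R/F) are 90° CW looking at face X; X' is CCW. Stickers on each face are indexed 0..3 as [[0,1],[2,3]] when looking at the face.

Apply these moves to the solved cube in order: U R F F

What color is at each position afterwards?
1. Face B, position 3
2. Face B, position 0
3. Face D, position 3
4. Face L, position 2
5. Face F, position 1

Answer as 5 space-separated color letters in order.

Answer: B W O O G

Derivation:
After move 1 (U): U=WWWW F=RRGG R=BBRR B=OOBB L=GGOO
After move 2 (R): R=RBRB U=WRWG F=RYGY D=YBYO B=WOWB
After move 3 (F): F=GRYY U=WROG R=WBGB D=RRYO L=GYOB
After move 4 (F): F=YGYR U=WRBY R=OBGB D=GWYO L=GROR
Query 1: B[3] = B
Query 2: B[0] = W
Query 3: D[3] = O
Query 4: L[2] = O
Query 5: F[1] = G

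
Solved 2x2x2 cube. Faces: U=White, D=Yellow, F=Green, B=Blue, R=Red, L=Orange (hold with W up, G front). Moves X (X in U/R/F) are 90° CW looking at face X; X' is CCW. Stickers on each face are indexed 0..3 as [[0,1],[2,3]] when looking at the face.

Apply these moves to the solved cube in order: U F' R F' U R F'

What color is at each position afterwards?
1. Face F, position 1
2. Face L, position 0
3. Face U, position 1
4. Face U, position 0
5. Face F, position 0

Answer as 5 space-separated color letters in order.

Answer: O O Y Y W

Derivation:
After move 1 (U): U=WWWW F=RRGG R=BBRR B=OOBB L=GGOO
After move 2 (F'): F=RGRG U=WWBR R=YBYR D=GOYY L=GWOW
After move 3 (R): R=YYRB U=WGBG F=RORY D=GBYO B=ROWB
After move 4 (F'): F=OYRR U=WGYR R=BYGB D=WWYO L=GGOB
After move 5 (U): U=YWRG F=BYRR R=ROGB B=GGWB L=OYOB
After move 6 (R): R=GRBO U=YYRR F=BWRO D=WWYG B=GGWB
After move 7 (F'): F=WOBR U=YYGB R=WRWO D=YBYG L=OROR
Query 1: F[1] = O
Query 2: L[0] = O
Query 3: U[1] = Y
Query 4: U[0] = Y
Query 5: F[0] = W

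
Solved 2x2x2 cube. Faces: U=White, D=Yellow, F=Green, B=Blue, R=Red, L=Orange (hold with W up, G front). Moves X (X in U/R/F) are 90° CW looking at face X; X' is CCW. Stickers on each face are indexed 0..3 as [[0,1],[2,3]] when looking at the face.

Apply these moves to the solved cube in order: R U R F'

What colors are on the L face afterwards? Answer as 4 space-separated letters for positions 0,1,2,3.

Answer: G Y O G

Derivation:
After move 1 (R): R=RRRR U=WGWG F=GYGY D=YBYB B=WBWB
After move 2 (U): U=WWGG F=RRGY R=WBRR B=OOWB L=GYOO
After move 3 (R): R=RWRB U=WRGY F=RBGB D=YWYO B=GOWB
After move 4 (F'): F=BBRG U=WRRR R=WWYB D=YOYO L=GYOG
Query: L face = GYOG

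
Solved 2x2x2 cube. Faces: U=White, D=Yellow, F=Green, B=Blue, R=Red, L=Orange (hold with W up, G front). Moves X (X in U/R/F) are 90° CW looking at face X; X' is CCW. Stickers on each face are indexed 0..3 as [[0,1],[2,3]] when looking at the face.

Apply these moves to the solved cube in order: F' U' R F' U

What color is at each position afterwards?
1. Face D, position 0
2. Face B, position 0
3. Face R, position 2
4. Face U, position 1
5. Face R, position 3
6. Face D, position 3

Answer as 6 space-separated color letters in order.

Answer: B B O W G Y

Derivation:
After move 1 (F'): F=GGGG U=WWRR R=YRYR D=OOYY L=OWOW
After move 2 (U'): U=WRWR F=OWGG R=GGYR B=YRBB L=BBOW
After move 3 (R): R=YGRG U=WWWG F=OOGY D=OBYY B=RRRB
After move 4 (F'): F=OYOG U=WWYR R=BGOG D=BWYY L=BGOW
After move 5 (U): U=YWRW F=BGOG R=RROG B=BGRB L=OYOW
Query 1: D[0] = B
Query 2: B[0] = B
Query 3: R[2] = O
Query 4: U[1] = W
Query 5: R[3] = G
Query 6: D[3] = Y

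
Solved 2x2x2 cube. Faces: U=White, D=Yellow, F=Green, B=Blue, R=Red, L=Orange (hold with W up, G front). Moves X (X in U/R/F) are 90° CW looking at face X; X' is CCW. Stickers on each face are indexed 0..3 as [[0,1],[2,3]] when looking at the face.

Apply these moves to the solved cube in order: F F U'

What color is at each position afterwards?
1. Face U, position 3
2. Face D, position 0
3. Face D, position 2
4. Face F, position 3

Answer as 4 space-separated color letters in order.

Answer: Y W Y G

Derivation:
After move 1 (F): F=GGGG U=WWOO R=WRWR D=RRYY L=OYOY
After move 2 (F): F=GGGG U=WWYY R=OROR D=WWYY L=OROR
After move 3 (U'): U=WYWY F=ORGG R=GGOR B=ORBB L=BBOR
Query 1: U[3] = Y
Query 2: D[0] = W
Query 3: D[2] = Y
Query 4: F[3] = G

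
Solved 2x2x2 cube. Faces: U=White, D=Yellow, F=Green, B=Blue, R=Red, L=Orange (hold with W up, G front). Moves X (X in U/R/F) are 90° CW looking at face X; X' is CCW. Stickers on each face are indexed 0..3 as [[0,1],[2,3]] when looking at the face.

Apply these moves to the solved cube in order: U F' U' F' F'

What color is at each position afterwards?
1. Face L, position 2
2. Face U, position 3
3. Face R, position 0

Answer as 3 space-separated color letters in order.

After move 1 (U): U=WWWW F=RRGG R=BBRR B=OOBB L=GGOO
After move 2 (F'): F=RGRG U=WWBR R=YBYR D=GOYY L=GWOW
After move 3 (U'): U=WRWB F=GWRG R=RGYR B=YBBB L=OOOW
After move 4 (F'): F=WGGR U=WRRY R=OGGR D=OWYY L=OBOW
After move 5 (F'): F=GRWG U=WROG R=WGOR D=BWYY L=OYOR
Query 1: L[2] = O
Query 2: U[3] = G
Query 3: R[0] = W

Answer: O G W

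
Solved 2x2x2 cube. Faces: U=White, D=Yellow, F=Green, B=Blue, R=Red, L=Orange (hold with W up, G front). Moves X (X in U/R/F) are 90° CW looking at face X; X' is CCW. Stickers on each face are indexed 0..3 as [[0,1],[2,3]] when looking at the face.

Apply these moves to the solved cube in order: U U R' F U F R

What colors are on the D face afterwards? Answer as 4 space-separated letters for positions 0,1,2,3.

After move 1 (U): U=WWWW F=RRGG R=BBRR B=OOBB L=GGOO
After move 2 (U): U=WWWW F=BBGG R=OORR B=GGBB L=RROO
After move 3 (R'): R=OROR U=WBWG F=BWGW D=YBYG B=YGYB
After move 4 (F): F=GBWW U=WBOR R=WRGR D=OOYG L=RYOB
After move 5 (U): U=OWRB F=WRWW R=YGGR B=RYYB L=GBOB
After move 6 (F): F=WWWR U=OWBB R=RGBR D=GYYG L=GOOO
After move 7 (R): R=BRRG U=OWBR F=WYWG D=GYYR B=BYWB
Query: D face = GYYR

Answer: G Y Y R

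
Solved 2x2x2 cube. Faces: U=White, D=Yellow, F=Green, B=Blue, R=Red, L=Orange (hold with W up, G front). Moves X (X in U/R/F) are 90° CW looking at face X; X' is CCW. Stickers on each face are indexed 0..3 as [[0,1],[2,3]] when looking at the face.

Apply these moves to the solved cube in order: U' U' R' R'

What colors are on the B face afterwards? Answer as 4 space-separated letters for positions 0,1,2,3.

After move 1 (U'): U=WWWW F=OOGG R=GGRR B=RRBB L=BBOO
After move 2 (U'): U=WWWW F=BBGG R=OORR B=GGBB L=RROO
After move 3 (R'): R=OROR U=WBWG F=BWGW D=YBYG B=YGYB
After move 4 (R'): R=RROO U=WYWY F=BBGG D=YWYW B=GGBB
Query: B face = GGBB

Answer: G G B B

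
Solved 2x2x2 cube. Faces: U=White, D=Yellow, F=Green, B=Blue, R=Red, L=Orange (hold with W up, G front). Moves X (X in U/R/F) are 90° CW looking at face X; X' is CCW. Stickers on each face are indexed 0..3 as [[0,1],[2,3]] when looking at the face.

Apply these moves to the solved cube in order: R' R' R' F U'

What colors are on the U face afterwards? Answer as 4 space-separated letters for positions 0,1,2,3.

After move 1 (R'): R=RRRR U=WBWB F=GWGW D=YGYG B=YBYB
After move 2 (R'): R=RRRR U=WYWY F=GBGB D=YWYW B=GBGB
After move 3 (R'): R=RRRR U=WGWG F=GYGY D=YBYB B=WBWB
After move 4 (F): F=GGYY U=WGOO R=WRGR D=RRYB L=OYOB
After move 5 (U'): U=GOWO F=OYYY R=GGGR B=WRWB L=WBOB
Query: U face = GOWO

Answer: G O W O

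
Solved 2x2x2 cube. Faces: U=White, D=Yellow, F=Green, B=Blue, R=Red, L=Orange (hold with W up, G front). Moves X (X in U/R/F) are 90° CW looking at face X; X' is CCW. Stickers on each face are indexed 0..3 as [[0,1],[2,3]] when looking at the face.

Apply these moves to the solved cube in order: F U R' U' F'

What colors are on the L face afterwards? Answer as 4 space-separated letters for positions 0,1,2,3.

After move 1 (F): F=GGGG U=WWOO R=WRWR D=RRYY L=OYOY
After move 2 (U): U=OWOW F=WRGG R=BBWR B=OYBB L=GGOY
After move 3 (R'): R=BRBW U=OBOO F=WWGW D=RRYG B=YYRB
After move 4 (U'): U=BOOO F=GGGW R=WWBW B=BRRB L=YYOY
After move 5 (F'): F=GWGG U=BOWB R=RWRW D=YYYG L=YOOO
Query: L face = YOOO

Answer: Y O O O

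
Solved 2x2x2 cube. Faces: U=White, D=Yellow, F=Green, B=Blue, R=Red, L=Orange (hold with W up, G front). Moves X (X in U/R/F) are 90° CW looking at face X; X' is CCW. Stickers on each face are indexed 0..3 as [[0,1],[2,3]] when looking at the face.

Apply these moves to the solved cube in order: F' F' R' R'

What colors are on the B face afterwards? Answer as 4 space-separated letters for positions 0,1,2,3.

After move 1 (F'): F=GGGG U=WWRR R=YRYR D=OOYY L=OWOW
After move 2 (F'): F=GGGG U=WWYY R=OROR D=WWYY L=OROR
After move 3 (R'): R=RROO U=WBYB F=GWGY D=WGYG B=YBWB
After move 4 (R'): R=RORO U=WWYY F=GBGB D=WWYY B=GBGB
Query: B face = GBGB

Answer: G B G B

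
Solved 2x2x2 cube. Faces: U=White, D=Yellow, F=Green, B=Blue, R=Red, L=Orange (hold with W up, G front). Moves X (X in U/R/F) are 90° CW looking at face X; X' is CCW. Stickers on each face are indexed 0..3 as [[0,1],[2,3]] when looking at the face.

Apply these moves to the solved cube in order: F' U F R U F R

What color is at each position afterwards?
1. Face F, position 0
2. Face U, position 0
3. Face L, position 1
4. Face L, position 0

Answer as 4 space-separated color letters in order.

After move 1 (F'): F=GGGG U=WWRR R=YRYR D=OOYY L=OWOW
After move 2 (U): U=RWRW F=YRGG R=BBYR B=OWBB L=GGOW
After move 3 (F): F=GYGR U=RWWG R=RBWR D=YBYY L=GOOO
After move 4 (R): R=WRRB U=RYWR F=GBGY D=YBYO B=GWWB
After move 5 (U): U=WRRY F=WRGY R=GWRB B=GOWB L=GBOO
After move 6 (F): F=GWYR U=WROB R=RWYB D=RGYO L=GYOB
After move 7 (R): R=YRBW U=WWOR F=GGYO D=RWYG B=BORB
Query 1: F[0] = G
Query 2: U[0] = W
Query 3: L[1] = Y
Query 4: L[0] = G

Answer: G W Y G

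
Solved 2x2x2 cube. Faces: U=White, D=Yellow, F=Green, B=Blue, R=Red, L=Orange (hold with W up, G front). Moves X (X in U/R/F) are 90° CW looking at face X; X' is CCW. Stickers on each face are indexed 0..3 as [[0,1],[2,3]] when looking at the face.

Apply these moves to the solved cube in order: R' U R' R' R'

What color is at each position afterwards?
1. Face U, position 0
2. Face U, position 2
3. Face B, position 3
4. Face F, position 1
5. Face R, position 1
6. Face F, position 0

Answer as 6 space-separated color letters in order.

Answer: W B B G Y R

Derivation:
After move 1 (R'): R=RRRR U=WBWB F=GWGW D=YGYG B=YBYB
After move 2 (U): U=WWBB F=RRGW R=YBRR B=OOYB L=GWOO
After move 3 (R'): R=BRYR U=WYBO F=RWGB D=YRYW B=GOGB
After move 4 (R'): R=RRBY U=WGBG F=RYGO D=YWYB B=WORB
After move 5 (R'): R=RYRB U=WRBW F=RGGG D=YYYO B=BOWB
Query 1: U[0] = W
Query 2: U[2] = B
Query 3: B[3] = B
Query 4: F[1] = G
Query 5: R[1] = Y
Query 6: F[0] = R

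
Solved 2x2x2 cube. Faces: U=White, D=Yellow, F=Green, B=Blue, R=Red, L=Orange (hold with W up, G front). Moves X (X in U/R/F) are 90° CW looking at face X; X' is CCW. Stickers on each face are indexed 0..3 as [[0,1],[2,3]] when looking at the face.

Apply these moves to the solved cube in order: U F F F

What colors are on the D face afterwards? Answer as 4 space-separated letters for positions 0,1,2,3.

After move 1 (U): U=WWWW F=RRGG R=BBRR B=OOBB L=GGOO
After move 2 (F): F=GRGR U=WWOG R=WBWR D=RBYY L=GYOY
After move 3 (F): F=GGRR U=WWYY R=OBGR D=WWYY L=GROB
After move 4 (F): F=RGRG U=WWBR R=YBYR D=GOYY L=GWOW
Query: D face = GOYY

Answer: G O Y Y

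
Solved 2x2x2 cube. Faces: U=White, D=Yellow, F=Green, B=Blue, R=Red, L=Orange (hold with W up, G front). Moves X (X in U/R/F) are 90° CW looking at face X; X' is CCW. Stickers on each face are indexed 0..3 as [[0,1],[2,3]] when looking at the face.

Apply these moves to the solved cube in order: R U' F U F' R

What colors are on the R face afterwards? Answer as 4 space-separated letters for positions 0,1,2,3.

After move 1 (R): R=RRRR U=WGWG F=GYGY D=YBYB B=WBWB
After move 2 (U'): U=GGWW F=OOGY R=GYRR B=RRWB L=WBOO
After move 3 (F): F=GOYO U=GGOB R=WYWR D=RGYB L=WYOB
After move 4 (U): U=OGBG F=WYYO R=RRWR B=WYWB L=GOOB
After move 5 (F'): F=YOWY U=OGRW R=GRRR D=OBYB L=GGOB
After move 6 (R): R=RGRR U=OORY F=YBWB D=OWYW B=WYGB
Query: R face = RGRR

Answer: R G R R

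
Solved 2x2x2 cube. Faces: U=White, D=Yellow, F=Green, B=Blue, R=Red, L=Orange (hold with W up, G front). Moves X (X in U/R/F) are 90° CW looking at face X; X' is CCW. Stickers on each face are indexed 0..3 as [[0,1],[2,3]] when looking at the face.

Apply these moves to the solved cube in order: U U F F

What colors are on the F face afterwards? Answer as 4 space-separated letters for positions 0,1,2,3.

Answer: G G B B

Derivation:
After move 1 (U): U=WWWW F=RRGG R=BBRR B=OOBB L=GGOO
After move 2 (U): U=WWWW F=BBGG R=OORR B=GGBB L=RROO
After move 3 (F): F=GBGB U=WWOR R=WOWR D=ROYY L=RYOY
After move 4 (F): F=GGBB U=WWYY R=OORR D=WWYY L=RROO
Query: F face = GGBB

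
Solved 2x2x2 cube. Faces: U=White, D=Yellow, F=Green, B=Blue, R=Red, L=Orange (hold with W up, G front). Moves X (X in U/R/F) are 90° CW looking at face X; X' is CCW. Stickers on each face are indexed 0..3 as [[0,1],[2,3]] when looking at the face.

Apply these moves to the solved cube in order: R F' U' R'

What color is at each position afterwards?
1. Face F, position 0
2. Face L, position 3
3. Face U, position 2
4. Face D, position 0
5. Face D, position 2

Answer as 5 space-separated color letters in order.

Answer: O W W O Y

Derivation:
After move 1 (R): R=RRRR U=WGWG F=GYGY D=YBYB B=WBWB
After move 2 (F'): F=YYGG U=WGRR R=BRYR D=OOYB L=OGOW
After move 3 (U'): U=GRWR F=OGGG R=YYYR B=BRWB L=WBOW
After move 4 (R'): R=YRYY U=GWWB F=ORGR D=OGYG B=BROB
Query 1: F[0] = O
Query 2: L[3] = W
Query 3: U[2] = W
Query 4: D[0] = O
Query 5: D[2] = Y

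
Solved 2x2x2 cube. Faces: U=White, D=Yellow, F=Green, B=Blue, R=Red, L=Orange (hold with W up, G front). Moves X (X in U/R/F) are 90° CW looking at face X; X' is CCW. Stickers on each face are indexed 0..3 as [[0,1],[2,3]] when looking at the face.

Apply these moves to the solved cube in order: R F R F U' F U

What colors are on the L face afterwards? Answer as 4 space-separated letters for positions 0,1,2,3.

Answer: B O O G

Derivation:
After move 1 (R): R=RRRR U=WGWG F=GYGY D=YBYB B=WBWB
After move 2 (F): F=GGYY U=WGOO R=WRGR D=RRYB L=OYOB
After move 3 (R): R=GWRR U=WGOY F=GRYB D=RWYW B=OBGB
After move 4 (F): F=YGBR U=WGBY R=OWYR D=RGYW L=OROW
After move 5 (U'): U=GYWB F=ORBR R=YGYR B=OWGB L=OBOW
After move 6 (F): F=BORR U=GYWB R=WGBR D=YYYW L=OROG
After move 7 (U): U=WGBY F=WGRR R=OWBR B=ORGB L=BOOG
Query: L face = BOOG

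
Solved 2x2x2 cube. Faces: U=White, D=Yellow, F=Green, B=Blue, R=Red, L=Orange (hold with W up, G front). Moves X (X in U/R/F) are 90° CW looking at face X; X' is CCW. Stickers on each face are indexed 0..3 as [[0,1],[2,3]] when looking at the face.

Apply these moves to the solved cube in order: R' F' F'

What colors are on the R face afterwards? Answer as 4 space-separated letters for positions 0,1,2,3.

After move 1 (R'): R=RRRR U=WBWB F=GWGW D=YGYG B=YBYB
After move 2 (F'): F=WWGG U=WBRR R=GRYR D=OOYG L=OBOW
After move 3 (F'): F=WGWG U=WBGY R=OROR D=BWYG L=OROR
Query: R face = OROR

Answer: O R O R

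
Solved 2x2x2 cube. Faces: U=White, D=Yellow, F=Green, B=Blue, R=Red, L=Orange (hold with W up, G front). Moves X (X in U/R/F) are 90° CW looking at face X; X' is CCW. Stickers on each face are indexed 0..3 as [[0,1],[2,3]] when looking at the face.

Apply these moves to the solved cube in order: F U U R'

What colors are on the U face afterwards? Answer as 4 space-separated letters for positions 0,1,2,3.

Answer: O B W G

Derivation:
After move 1 (F): F=GGGG U=WWOO R=WRWR D=RRYY L=OYOY
After move 2 (U): U=OWOW F=WRGG R=BBWR B=OYBB L=GGOY
After move 3 (U): U=OOWW F=BBGG R=OYWR B=GGBB L=WROY
After move 4 (R'): R=YROW U=OBWG F=BOGW D=RBYG B=YGRB
Query: U face = OBWG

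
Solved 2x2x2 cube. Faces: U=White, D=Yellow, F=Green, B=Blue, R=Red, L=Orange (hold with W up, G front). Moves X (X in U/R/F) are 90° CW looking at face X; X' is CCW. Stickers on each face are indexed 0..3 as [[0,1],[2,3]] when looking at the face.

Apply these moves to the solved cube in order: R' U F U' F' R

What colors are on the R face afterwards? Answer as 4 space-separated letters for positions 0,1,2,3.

Answer: R Y R R

Derivation:
After move 1 (R'): R=RRRR U=WBWB F=GWGW D=YGYG B=YBYB
After move 2 (U): U=WWBB F=RRGW R=YBRR B=OOYB L=GWOO
After move 3 (F): F=GRWR U=WWOW R=BBBR D=RYYG L=GYOG
After move 4 (U'): U=WWWO F=GYWR R=GRBR B=BBYB L=OOOG
After move 5 (F'): F=YRGW U=WWGB R=YRRR D=OGYG L=OOOW
After move 6 (R): R=RYRR U=WRGW F=YGGG D=OYYB B=BBWB
Query: R face = RYRR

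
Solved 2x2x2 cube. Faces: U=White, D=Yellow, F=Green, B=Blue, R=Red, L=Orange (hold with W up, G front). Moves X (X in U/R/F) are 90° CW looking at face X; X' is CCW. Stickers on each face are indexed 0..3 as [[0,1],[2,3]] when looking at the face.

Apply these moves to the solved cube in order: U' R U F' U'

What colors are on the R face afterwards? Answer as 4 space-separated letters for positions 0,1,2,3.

After move 1 (U'): U=WWWW F=OOGG R=GGRR B=RRBB L=BBOO
After move 2 (R): R=RGRG U=WOWG F=OYGY D=YBYR B=WRWB
After move 3 (U): U=WWGO F=RGGY R=WRRG B=BBWB L=OYOO
After move 4 (F'): F=GYRG U=WWWR R=BRYG D=YOYR L=OOOG
After move 5 (U'): U=WRWW F=OORG R=GYYG B=BRWB L=BBOG
Query: R face = GYYG

Answer: G Y Y G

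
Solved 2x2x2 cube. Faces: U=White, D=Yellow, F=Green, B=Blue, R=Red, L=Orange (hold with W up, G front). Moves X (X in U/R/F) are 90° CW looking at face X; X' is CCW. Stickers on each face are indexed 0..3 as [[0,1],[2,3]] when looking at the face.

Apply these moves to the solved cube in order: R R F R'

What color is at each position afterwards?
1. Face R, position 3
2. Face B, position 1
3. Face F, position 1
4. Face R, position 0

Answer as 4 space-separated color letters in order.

After move 1 (R): R=RRRR U=WGWG F=GYGY D=YBYB B=WBWB
After move 2 (R): R=RRRR U=WYWY F=GBGB D=YWYW B=GBGB
After move 3 (F): F=GGBB U=WYOO R=WRYR D=RRYW L=OYOW
After move 4 (R'): R=RRWY U=WGOG F=GYBO D=RGYB B=WBRB
Query 1: R[3] = Y
Query 2: B[1] = B
Query 3: F[1] = Y
Query 4: R[0] = R

Answer: Y B Y R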